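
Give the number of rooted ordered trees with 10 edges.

16796

A rooted plane tree with 10 edges has 11 nodes, and the count is C_10.
C_10 = C(20,10)/11 = 184756/11 = 16796.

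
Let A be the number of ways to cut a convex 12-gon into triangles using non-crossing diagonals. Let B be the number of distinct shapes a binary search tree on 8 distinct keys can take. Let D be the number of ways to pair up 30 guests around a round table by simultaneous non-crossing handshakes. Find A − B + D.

The number of triangulations of a 12-gon is the Catalan number C_10 (index = sides − 2). So A = C_10 = 16796.
Rooted binary trees with 8 nodes (each child slot possibly empty) number C_8. So B = C_8 = 1430.
Non-crossing handshake pairings of 2n people are counted by C_n; 30 people gives n = 15. So D = C_15 = 9694845.
A − B + D = 16796 − 1430 + 9694845 = 9710211.

9710211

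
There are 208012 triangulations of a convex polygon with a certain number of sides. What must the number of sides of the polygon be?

14

Triangulations of a convex m-gon are counted by C_{m−2}, and C_12 = 208012.
So m − 2 = 12, giving m = 14 sides.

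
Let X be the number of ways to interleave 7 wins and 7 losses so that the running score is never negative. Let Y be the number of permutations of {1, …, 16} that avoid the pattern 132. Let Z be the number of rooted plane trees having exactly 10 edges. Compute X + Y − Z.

35341303

Ballot sequences with n votes each where one side never trails are Dyck words, counted by C_n; here n = 7. So X = C_7 = 429.
Permutations of [n] avoiding any single length-3 pattern are counted by C_n; here n = 16. So Y = C_16 = 35357670.
Rooted ordered trees with n edges are counted by C_n; here n = 10. So Z = C_10 = 16796.
X + Y − Z = 429 + 35357670 − 16796 = 35341303.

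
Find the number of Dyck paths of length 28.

2674440

Dyck paths of semilength n (length 2n) are counted by C_n; here n = 14.
C_14 = C(28,14)/15 = 40116600/15 = 2674440.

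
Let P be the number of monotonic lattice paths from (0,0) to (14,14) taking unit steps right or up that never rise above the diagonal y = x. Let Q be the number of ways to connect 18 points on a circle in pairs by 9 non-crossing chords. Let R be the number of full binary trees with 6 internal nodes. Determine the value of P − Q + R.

2669710

Sub-diagonal monotone paths from (0,0) to (14,14) biject with Dyck paths of semilength 14, giving C_14. So P = C_14 = 2674440.
Non-crossing perfect matchings of 2n points on a circle are counted by C_n; with 18 points, n = 9. So Q = C_9 = 4862.
The number of full binary trees on 6 internal nodes is the Catalan number C_6. So R = C_6 = 132.
P − Q + R = 2674440 − 4862 + 132 = 2669710.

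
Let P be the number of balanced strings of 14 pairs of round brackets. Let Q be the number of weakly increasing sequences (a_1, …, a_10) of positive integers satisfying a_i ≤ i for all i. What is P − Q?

2657644

Balanced strings of n pairs of brackets are counted by C_n; here n = 14. So P = C_14 = 2674440.
Such sub-staircase sequences of length n are counted by C_n; here n = 10. So Q = C_10 = 16796.
P − Q = 2674440 − 16796 = 2657644.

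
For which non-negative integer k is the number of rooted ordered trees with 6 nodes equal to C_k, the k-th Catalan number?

A rooted plane tree on 6 nodes has 5 edges, and such trees are counted by C_5.

5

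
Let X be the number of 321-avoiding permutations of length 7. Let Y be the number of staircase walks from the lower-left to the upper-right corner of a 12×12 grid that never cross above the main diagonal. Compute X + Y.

208441

For any fixed pattern of length 3, the pattern-avoiding permutations of [7] number C_7. So X = C_7 = 429.
Sub-diagonal monotone paths from (0,0) to (12,12) biject with Dyck paths of semilength 12, giving C_12. So Y = C_12 = 208012.
X + Y = 429 + 208012 = 208441.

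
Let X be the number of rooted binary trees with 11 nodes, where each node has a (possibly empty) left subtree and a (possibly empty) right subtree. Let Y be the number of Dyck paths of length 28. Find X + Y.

Rooted binary trees with 11 nodes (each child slot possibly empty) number C_11. So X = C_11 = 58786.
Dyck paths of semilength n (length 2n) are counted by C_n; here n = 14. So Y = C_14 = 2674440.
X + Y = 58786 + 2674440 = 2733226.

2733226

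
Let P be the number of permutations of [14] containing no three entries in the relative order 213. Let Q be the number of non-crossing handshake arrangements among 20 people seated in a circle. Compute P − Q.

For any fixed pattern of length 3, the pattern-avoiding permutations of [14] number C_14. So P = C_14 = 2674440.
Non-crossing handshake pairings of 2n people are counted by C_n; 20 people gives n = 10. So Q = C_10 = 16796.
P − Q = 2674440 − 16796 = 2657644.

2657644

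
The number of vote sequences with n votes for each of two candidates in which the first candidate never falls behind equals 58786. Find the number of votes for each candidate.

11

Such ballot sequences with n votes each are counted by C_n; 58786 = C_11.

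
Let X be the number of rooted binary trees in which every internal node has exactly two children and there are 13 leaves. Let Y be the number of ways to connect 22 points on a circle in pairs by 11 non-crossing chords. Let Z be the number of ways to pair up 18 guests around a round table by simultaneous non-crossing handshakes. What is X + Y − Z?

Full binary trees with 13 leaves have 13−1 = 12 internal nodes, so there are C_12 of them. So X = C_12 = 208012.
Pairing 22 circle points by 11 non-crossing chords gives C_11 matchings. So Y = C_11 = 58786.
Non-crossing handshake pairings of 2n people are counted by C_n; 18 people gives n = 9. So Z = C_9 = 4862.
X + Y − Z = 208012 + 58786 − 4862 = 261936.

261936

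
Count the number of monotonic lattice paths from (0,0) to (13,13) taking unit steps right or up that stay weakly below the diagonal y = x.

742900

Sub-diagonal monotone paths from (0,0) to (13,13) biject with Dyck paths of semilength 13, giving C_13.
C_13 = 742900.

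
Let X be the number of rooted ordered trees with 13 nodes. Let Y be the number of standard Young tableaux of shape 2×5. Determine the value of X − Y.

A rooted plane tree on 13 nodes has 12 edges, and such trees are counted by C_12. So X = C_12 = 208012.
Standard Young tableaux of shape 2×n are counted by C_n; here n = 5. So Y = C_5 = 42.
X − Y = 208012 − 42 = 207970.

207970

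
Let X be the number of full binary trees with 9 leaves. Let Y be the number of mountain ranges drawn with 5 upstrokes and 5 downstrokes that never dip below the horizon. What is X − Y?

A full binary tree with L leaves has L−1 internal nodes and is counted by C_{L−1}; L = 9 gives C_8. So X = C_8 = 1430.
Paths of 5 up- and 5 down-steps that never dip below the axis are Dyck paths; their count is C_5. So Y = C_5 = 42.
X − Y = 1430 − 42 = 1388.

1388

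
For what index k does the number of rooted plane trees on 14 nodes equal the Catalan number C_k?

13

A rooted plane tree on 14 nodes has 13 edges, and such trees are counted by C_13.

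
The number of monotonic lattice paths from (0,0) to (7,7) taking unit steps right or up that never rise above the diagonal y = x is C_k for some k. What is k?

7

Monotone paths in an n×n grid that stay weakly below the diagonal are counted by C_n; here n = 7.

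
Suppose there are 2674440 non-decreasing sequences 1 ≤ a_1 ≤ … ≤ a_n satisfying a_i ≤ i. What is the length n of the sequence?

Such sub-staircase sequences of length n are counted by C_n. The Catalan number equal to 2674440 is C_14.

14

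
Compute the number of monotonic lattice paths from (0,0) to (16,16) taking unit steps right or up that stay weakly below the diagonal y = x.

35357670

Monotone paths in an n×n grid that stay weakly below the diagonal are counted by C_n; here n = 16.
C_16 = C(32,16)/17 = 601080390/17 = 35357670.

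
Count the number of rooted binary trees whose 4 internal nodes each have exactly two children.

Full binary trees with n internal nodes are counted by C_n; here n = 4.
C_4 = C_3 · 2(2·3+1)/(3+2) = 5 · 14/5 = 14.

14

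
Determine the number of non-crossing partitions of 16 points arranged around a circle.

35357670

Non-crossing partitions of an n-element set are counted by C_n; here n = 16.
C_16 = 35357670.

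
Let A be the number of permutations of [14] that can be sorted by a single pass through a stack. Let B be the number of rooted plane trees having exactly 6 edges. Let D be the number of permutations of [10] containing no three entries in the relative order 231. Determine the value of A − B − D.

Stack-sortable permutations are exactly the 231-avoiding ones, counted by C_n; here n = 14. So A = C_14 = 2674440.
Rooted ordered trees with n edges are counted by C_n; here n = 6. So B = C_6 = 132.
Permutations of [n] avoiding any single length-3 pattern are counted by C_n; here n = 10. So D = C_10 = 16796.
A − B − D = 2674440 − 132 − 16796 = 2657512.

2657512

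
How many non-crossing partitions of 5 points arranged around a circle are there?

Non-crossing partitions of an n-element set are counted by C_n; here n = 5.
C_5 = 42.

42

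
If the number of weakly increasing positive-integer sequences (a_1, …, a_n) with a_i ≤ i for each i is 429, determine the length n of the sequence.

Such sub-staircase sequences of length n are counted by C_n; 429 = C_7.

7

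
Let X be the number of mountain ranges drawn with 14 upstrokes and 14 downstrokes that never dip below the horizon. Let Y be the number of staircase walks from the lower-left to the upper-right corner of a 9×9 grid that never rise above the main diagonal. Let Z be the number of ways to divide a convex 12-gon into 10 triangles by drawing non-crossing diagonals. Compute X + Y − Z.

A Dyck path with 14 up-steps and 14 down-steps has semilength 14, so there are C_14 of them. So X = C_14 = 2674440.
Monotone paths in an n×n grid that stay weakly below the diagonal are counted by C_n; here n = 9. So Y = C_9 = 4862.
A convex 12-gon is triangulated into 10 triangles, and the number of such triangulations is the Catalan number C_{12−2} = C_10. So Z = C_10 = 16796.
X + Y − Z = 2674440 + 4862 − 16796 = 2662506.

2662506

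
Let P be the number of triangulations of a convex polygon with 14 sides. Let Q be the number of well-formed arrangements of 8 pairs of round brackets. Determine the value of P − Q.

Triangulations of a convex m-gon are counted by C_{m−2}; with m = 14 this is C_12. So P = C_12 = 208012.
With 8 pairs the number of balanced bracket strings is the Catalan number C_8. So Q = C_8 = 1430.
P − Q = 208012 − 1430 = 206582.

206582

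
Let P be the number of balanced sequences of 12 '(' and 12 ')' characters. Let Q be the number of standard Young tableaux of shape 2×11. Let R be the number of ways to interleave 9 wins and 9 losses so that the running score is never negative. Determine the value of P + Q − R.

Balanced strings of n pairs of brackets are counted by C_n; here n = 12. So P = C_12 = 208012.
Standard Young tableaux of shape 2×n are counted by C_n; here n = 11. So Q = C_11 = 58786.
Ballot sequences with n votes each where one side never trails are Dyck words, counted by C_n; here n = 9. So R = C_9 = 4862.
P + Q − R = 208012 + 58786 − 4862 = 261936.

261936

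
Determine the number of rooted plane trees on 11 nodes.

Rooted ordered (plane) trees on m nodes have m−1 edges and are counted by C_{m−1}; m = 11 gives C_10.
C_10 = C_9 · 2(2·9+1)/(9+2) = 4862 · 38/11 = 16796.

16796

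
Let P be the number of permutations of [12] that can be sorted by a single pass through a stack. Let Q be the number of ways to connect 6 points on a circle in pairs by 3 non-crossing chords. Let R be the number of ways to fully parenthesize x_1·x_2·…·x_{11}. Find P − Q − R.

By Knuth's characterisation, the stack-sortable permutations of length 12 are the 231-avoiders, numbering C_12. So P = C_12 = 208012.
Non-crossing perfect matchings of 2n points on a circle are counted by C_n; with 6 points, n = 3. So Q = C_3 = 5.
Ways to associate a product of 11 factors correspond to binary trees on 11 leaves, so the count is C_10. So R = C_10 = 16796.
P − Q − R = 208012 − 5 − 16796 = 191211.

191211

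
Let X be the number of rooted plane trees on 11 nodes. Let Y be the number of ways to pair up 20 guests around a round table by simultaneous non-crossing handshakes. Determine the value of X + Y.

Rooted ordered (plane) trees on m nodes have m−1 edges and are counted by C_{m−1}; m = 11 gives C_10. So X = C_10 = 16796.
Non-crossing handshake pairings of 2n people are counted by C_n; 20 people gives n = 10. So Y = C_10 = 16796.
X + Y = 16796 + 16796 = 33592.

33592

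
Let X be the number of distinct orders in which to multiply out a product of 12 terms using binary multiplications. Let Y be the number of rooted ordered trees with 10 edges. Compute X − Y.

Parenthesizations of m factors correspond to full binary trees with m leaves, counted by C_{m−1}; m = 12 gives C_11. So X = C_11 = 58786.
A rooted plane tree with 10 edges has 11 nodes, and the count is C_10. So Y = C_10 = 16796.
X − Y = 58786 − 16796 = 41990.

41990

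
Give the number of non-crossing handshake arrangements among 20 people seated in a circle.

16796

Non-crossing handshake pairings of 2n people are counted by C_n; 20 people gives n = 10.
C_10 = C(20,10)/11 = 184756/11 = 16796.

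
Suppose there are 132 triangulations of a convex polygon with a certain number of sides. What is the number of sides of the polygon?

8

Triangulations of a convex m-gon are counted by C_{m−2}; 132 = C_6.
So m − 2 = 6, giving m = 8 sides.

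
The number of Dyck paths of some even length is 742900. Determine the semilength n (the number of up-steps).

Dyck paths of semilength n are counted by C_n; 742900 = C_13.

13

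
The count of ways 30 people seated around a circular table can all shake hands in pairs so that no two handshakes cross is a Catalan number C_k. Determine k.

15

With 30 = 2·15 people, non-crossing handshake pairings are non-crossing perfect matchings on a circle, counted by C_15.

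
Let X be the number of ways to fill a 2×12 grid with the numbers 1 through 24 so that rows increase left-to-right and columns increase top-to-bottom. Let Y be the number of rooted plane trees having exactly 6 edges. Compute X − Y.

207880

By the hook-length formula (or a Dyck-path bijection), SYT of shape 2×12 number C_12. So X = C_12 = 208012.
A rooted plane tree with 6 edges has 7 nodes, and the count is C_6. So Y = C_6 = 132.
X − Y = 208012 − 132 = 207880.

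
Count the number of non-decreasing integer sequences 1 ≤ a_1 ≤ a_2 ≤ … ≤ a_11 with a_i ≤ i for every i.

Such sub-staircase sequences of length n are counted by C_n; here n = 11.
C_11 = 58786.

58786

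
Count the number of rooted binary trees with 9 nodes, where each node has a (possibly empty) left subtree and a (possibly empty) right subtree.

4862

There are C_n binary search tree shapes on n keys; with n = 9 that is C_9.
C_9 = C_8 · 2(2·8+1)/(8+2) = 1430 · 34/10 = 4862.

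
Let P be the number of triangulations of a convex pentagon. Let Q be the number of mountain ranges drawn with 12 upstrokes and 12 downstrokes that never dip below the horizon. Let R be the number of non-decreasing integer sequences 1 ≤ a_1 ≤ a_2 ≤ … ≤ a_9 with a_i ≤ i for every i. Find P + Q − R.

Triangulations of a convex m-gon are counted by C_{m−2}; with m = 5 this is C_3. So P = C_3 = 5.
A Dyck path with 12 up-steps and 12 down-steps has semilength 12, so there are C_12 of them. So Q = C_12 = 208012.
Weakly increasing sequences with a_i ≤ i biject with Dyck paths of semilength 9, so there are C_9. So R = C_9 = 4862.
P + Q − R = 5 + 208012 − 4862 = 203155.

203155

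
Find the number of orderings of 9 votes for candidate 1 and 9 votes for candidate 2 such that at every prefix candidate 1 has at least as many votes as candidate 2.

4862

Reading a vote for the leader as '(' and for the other as ')' turns such a sequence into a balanced string of 9 pairs, so the count is C_9.
C_9 = 4862.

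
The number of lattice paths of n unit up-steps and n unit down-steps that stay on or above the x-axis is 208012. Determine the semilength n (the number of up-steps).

12

Dyck paths of semilength n are counted by C_n, and C_12 = 208012.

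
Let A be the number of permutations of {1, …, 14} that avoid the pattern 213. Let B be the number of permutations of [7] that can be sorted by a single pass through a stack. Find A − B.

For any fixed pattern of length 3, the pattern-avoiding permutations of [14] number C_14. So A = C_14 = 2674440.
By Knuth's characterisation, the stack-sortable permutations of length 7 are the 231-avoiders, numbering C_7. So B = C_7 = 429.
A − B = 2674440 − 429 = 2674011.

2674011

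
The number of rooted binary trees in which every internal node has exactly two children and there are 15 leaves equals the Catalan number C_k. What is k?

Full binary trees with 15 leaves have 15−1 = 14 internal nodes, so there are C_14 of them.

14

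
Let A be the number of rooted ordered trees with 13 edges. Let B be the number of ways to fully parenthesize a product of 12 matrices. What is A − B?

A rooted plane tree with 13 edges has 14 nodes, and the count is C_13. So A = C_13 = 742900.
Bracketing 12 factors into binary products is counted by C_{12−1} = C_11. So B = C_11 = 58786.
A − B = 742900 − 58786 = 684114.

684114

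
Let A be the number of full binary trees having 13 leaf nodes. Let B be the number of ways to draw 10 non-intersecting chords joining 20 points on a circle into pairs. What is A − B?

191216

A full binary tree with L leaves has L−1 internal nodes and is counted by C_{L−1}; L = 13 gives C_12. So A = C_12 = 208012.
Non-crossing perfect matchings of 2n points on a circle are counted by C_n; with 20 points, n = 10. So B = C_10 = 16796.
A − B = 208012 − 16796 = 191216.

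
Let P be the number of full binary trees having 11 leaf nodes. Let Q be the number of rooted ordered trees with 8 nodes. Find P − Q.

Full binary trees with 11 leaves have 11−1 = 10 internal nodes, so there are C_10 of them. So P = C_10 = 16796.
Rooted ordered (plane) trees on m nodes have m−1 edges and are counted by C_{m−1}; m = 8 gives C_7. So Q = C_7 = 429.
P − Q = 16796 − 429 = 16367.

16367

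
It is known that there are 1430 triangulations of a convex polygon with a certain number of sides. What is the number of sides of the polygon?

10

Triangulations of a convex m-gon are counted by C_{m−2}. Since C_8 = 1430, the index is 8.
So m − 2 = 8, giving m = 10 sides.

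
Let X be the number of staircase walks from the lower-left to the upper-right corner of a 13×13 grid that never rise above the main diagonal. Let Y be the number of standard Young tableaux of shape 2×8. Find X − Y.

741470

Sub-diagonal monotone paths from (0,0) to (13,13) biject with Dyck paths of semilength 13, giving C_13. So X = C_13 = 742900.
Standard Young tableaux of shape 2×n are counted by C_n; here n = 8. So Y = C_8 = 1430.
X − Y = 742900 − 1430 = 741470.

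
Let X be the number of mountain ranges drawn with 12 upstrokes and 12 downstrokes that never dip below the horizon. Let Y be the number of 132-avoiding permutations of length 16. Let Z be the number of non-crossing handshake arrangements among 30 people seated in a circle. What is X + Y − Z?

25870837

A Dyck path with 12 up-steps and 12 down-steps has semilength 12, so there are C_12 of them. So X = C_12 = 208012.
For any fixed pattern of length 3, the pattern-avoiding permutations of [16] number C_16. So Y = C_16 = 35357670.
With 30 = 2·15 people, non-crossing handshake pairings are non-crossing perfect matchings on a circle, counted by C_15. So Z = C_15 = 9694845.
X + Y − Z = 208012 + 35357670 − 9694845 = 25870837.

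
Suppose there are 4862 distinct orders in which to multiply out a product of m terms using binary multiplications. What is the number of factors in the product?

Parenthesizations of m factors are counted by C_{m−1}. The Catalan number equal to 4862 is C_9.
So the index is 9, and the number of factors is 9 + 1 = 10.

10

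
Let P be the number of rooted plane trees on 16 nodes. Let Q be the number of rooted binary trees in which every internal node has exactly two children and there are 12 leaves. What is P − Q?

9636059

A rooted plane tree on 16 nodes has 15 edges, and such trees are counted by C_15. So P = C_15 = 9694845.
Full binary trees with 12 leaves have 12−1 = 11 internal nodes, so there are C_11 of them. So Q = C_11 = 58786.
P − Q = 9694845 − 58786 = 9636059.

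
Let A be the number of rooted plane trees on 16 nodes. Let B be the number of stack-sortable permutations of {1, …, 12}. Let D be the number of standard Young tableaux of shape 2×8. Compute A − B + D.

9488263

A rooted plane tree on 16 nodes has 15 edges, and such trees are counted by C_15. So A = C_15 = 9694845.
By Knuth's characterisation, the stack-sortable permutations of length 12 are the 231-avoiders, numbering C_12. So B = C_12 = 208012.
Standard Young tableaux of shape 2×n are counted by C_n; here n = 8. So D = C_8 = 1430.
A − B + D = 9694845 − 208012 + 1430 = 9488263.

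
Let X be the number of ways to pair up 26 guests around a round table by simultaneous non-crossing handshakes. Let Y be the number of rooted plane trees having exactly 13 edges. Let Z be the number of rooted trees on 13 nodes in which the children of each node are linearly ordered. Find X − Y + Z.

208012

With 26 = 2·13 people, non-crossing handshake pairings are non-crossing perfect matchings on a circle, counted by C_13. So X = C_13 = 742900.
Rooted ordered trees with n edges are counted by C_n; here n = 13. So Y = C_13 = 742900.
Rooted ordered (plane) trees on m nodes have m−1 edges and are counted by C_{m−1}; m = 13 gives C_12. So Z = C_12 = 208012.
X − Y + Z = 742900 − 742900 + 208012 = 208012.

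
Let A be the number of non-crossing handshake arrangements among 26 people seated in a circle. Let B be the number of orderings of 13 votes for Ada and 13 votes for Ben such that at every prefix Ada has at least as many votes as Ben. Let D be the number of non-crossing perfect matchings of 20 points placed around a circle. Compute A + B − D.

With 26 = 2·13 people, non-crossing handshake pairings are non-crossing perfect matchings on a circle, counted by C_13. So A = C_13 = 742900.
Ballot sequences with n votes each where one side never trails are Dyck words, counted by C_n; here n = 13. So B = C_13 = 742900.
Pairing 20 circle points by 10 non-crossing chords gives C_10 matchings. So D = C_10 = 16796.
A + B − D = 742900 + 742900 − 16796 = 1469004.

1469004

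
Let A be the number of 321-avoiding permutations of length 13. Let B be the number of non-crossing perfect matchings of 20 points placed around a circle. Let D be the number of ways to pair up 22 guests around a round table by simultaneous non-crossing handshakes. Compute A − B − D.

Permutations of [n] avoiding any single length-3 pattern are counted by C_n; here n = 13. So A = C_13 = 742900.
Pairing 20 circle points by 10 non-crossing chords gives C_10 matchings. So B = C_10 = 16796.
Non-crossing handshake pairings of 2n people are counted by C_n; 22 people gives n = 11. So D = C_11 = 58786.
A − B − D = 742900 − 16796 − 58786 = 667318.

667318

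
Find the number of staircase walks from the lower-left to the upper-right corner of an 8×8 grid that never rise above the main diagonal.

Sub-diagonal monotone paths from (0,0) to (8,8) biject with Dyck paths of semilength 8, giving C_8.
C_8 = C(16,8)/9 = 12870/9 = 1430.

1430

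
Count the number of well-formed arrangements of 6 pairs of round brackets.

A balanced arrangement of 6 bracket pairs is a Dyck word of semilength 6, so the count is C_6.
C_6 = C(12,6)/7 = 924/7 = 132.

132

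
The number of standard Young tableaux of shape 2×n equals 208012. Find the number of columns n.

12

Standard Young tableaux of shape 2×n are counted by C_n; 208012 = C_12.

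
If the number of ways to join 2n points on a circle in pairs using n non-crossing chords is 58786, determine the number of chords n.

Non-crossing pairings of 2n points on a circle are counted by C_n. Since C_11 = 58786, the index is 11.

11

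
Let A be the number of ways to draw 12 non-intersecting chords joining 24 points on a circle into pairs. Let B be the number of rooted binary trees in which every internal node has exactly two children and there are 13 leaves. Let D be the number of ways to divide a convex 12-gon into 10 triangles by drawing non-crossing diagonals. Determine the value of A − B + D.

16796

Pairing 24 circle points by 12 non-crossing chords gives C_12 matchings. So A = C_12 = 208012.
A full binary tree with L leaves has L−1 internal nodes and is counted by C_{L−1}; L = 13 gives C_12. So B = C_12 = 208012.
A convex 12-gon is triangulated into 10 triangles, and the number of such triangulations is the Catalan number C_{12−2} = C_10. So D = C_10 = 16796.
A − B + D = 208012 − 208012 + 16796 = 16796.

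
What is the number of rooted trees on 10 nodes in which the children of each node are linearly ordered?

A rooted plane tree on 10 nodes has 9 edges, and such trees are counted by C_9.
C_9 = C(18,9)/10 = 48620/10 = 4862.

4862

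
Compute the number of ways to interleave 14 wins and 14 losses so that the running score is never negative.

2674440

Reading a vote for the leader as '(' and for the other as ')' turns such a sequence into a balanced string of 14 pairs, so the count is C_14.
C_14 = 2674440.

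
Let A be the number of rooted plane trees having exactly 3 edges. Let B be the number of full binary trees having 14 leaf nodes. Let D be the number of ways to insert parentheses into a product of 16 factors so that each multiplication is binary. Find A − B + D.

A rooted plane tree with 3 edges has 4 nodes, and the count is C_3. So A = C_3 = 5.
Full binary trees with 14 leaves have 14−1 = 13 internal nodes, so there are C_13 of them. So B = C_13 = 742900.
Bracketing 16 factors into binary products is counted by C_{16−1} = C_15. So D = C_15 = 9694845.
A − B + D = 5 − 742900 + 9694845 = 8951950.

8951950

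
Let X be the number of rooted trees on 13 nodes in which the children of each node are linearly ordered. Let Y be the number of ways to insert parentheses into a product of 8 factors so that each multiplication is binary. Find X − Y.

207583

A rooted plane tree on 13 nodes has 12 edges, and such trees are counted by C_12. So X = C_12 = 208012.
Bracketing 8 factors into binary products is counted by C_{8−1} = C_7. So Y = C_7 = 429.
X − Y = 208012 − 429 = 207583.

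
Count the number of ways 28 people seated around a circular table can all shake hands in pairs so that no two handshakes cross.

With 28 = 2·14 people, non-crossing handshake pairings are non-crossing perfect matchings on a circle, counted by C_14.
C_14 = C(28,14)/15 = 40116600/15 = 2674440.

2674440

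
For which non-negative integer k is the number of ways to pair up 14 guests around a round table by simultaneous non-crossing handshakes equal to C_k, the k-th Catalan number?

7

Non-crossing handshake pairings of 2n people are counted by C_n; 14 people gives n = 7.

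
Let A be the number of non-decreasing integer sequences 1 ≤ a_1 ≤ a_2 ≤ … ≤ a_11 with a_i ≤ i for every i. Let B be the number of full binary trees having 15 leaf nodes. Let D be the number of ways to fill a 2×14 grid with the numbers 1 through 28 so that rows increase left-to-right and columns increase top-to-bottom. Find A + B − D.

58786

Such sub-staircase sequences of length n are counted by C_n; here n = 11. So A = C_11 = 58786.
Full binary trees with 15 leaves have 15−1 = 14 internal nodes, so there are C_14 of them. So B = C_14 = 2674440.
By the hook-length formula (or a Dyck-path bijection), SYT of shape 2×14 number C_14. So D = C_14 = 2674440.
A + B − D = 58786 + 2674440 − 2674440 = 58786.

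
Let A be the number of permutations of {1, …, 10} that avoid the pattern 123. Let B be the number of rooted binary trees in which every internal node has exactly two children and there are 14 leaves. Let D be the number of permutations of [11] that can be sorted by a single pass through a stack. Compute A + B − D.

Permutations of [n] avoiding any single length-3 pattern are counted by C_n; here n = 10. So A = C_10 = 16796.
Full binary trees with 14 leaves have 14−1 = 13 internal nodes, so there are C_13 of them. So B = C_13 = 742900.
By Knuth's characterisation, the stack-sortable permutations of length 11 are the 231-avoiders, numbering C_11. So D = C_11 = 58786.
A + B − D = 16796 + 742900 − 58786 = 700910.

700910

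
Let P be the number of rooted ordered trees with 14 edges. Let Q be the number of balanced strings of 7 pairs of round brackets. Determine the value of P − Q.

A rooted plane tree with 14 edges has 15 nodes, and the count is C_14. So P = C_14 = 2674440.
With 7 pairs the number of balanced bracket strings is the Catalan number C_7. So Q = C_7 = 429.
P − Q = 2674440 − 429 = 2674011.

2674011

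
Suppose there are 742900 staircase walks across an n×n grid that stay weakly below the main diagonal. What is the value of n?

Such diagonal-avoiding paths in an n×n grid are counted by C_n. Since C_13 = 742900, the index is 13.

13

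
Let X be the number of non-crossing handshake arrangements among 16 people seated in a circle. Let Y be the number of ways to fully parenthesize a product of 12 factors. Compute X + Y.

With 16 = 2·8 people, non-crossing handshake pairings are non-crossing perfect matchings on a circle, counted by C_8. So X = C_8 = 1430.
Ways to associate a product of 12 factors correspond to binary trees on 12 leaves, so the count is C_11. So Y = C_11 = 58786.
X + Y = 1430 + 58786 = 60216.

60216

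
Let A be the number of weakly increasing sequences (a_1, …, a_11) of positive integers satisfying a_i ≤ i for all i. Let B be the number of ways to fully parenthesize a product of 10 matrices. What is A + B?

63648

Such sub-staircase sequences of length n are counted by C_n; here n = 11. So A = C_11 = 58786.
Ways to associate a product of 10 factors correspond to binary trees on 10 leaves, so the count is C_9. So B = C_9 = 4862.
A + B = 58786 + 4862 = 63648.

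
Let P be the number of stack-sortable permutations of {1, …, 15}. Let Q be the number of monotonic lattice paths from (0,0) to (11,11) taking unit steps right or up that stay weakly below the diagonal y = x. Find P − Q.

9636059

Stack-sortable permutations are exactly the 231-avoiding ones, counted by C_n; here n = 15. So P = C_15 = 9694845.
Sub-diagonal monotone paths from (0,0) to (11,11) biject with Dyck paths of semilength 11, giving C_11. So Q = C_11 = 58786.
P − Q = 9694845 − 58786 = 9636059.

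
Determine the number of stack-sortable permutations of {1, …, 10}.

16796

Stack-sortable permutations are exactly the 231-avoiding ones, counted by C_n; here n = 10.
C_10 = C(20,10)/11 = 184756/11 = 16796.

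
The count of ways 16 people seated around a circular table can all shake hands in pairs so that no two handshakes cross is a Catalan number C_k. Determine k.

Non-crossing handshake pairings of 2n people are counted by C_n; 16 people gives n = 8.

8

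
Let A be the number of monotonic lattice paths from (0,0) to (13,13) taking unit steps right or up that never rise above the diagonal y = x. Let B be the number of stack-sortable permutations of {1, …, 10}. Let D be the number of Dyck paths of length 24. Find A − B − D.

518092

Monotone paths in an n×n grid that stay weakly below the diagonal are counted by C_n; here n = 13. So A = C_13 = 742900.
By Knuth's characterisation, the stack-sortable permutations of length 10 are the 231-avoiders, numbering C_10. So B = C_10 = 16796.
A Dyck path with 12 up-steps and 12 down-steps has semilength 12, so there are C_12 of them. So D = C_12 = 208012.
A − B − D = 742900 − 16796 − 208012 = 518092.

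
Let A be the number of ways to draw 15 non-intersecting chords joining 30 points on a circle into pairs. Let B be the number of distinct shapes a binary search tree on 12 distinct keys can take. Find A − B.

9486833

Pairing 30 circle points by 15 non-crossing chords gives C_15 matchings. So A = C_15 = 9694845.
Rooted binary trees with 12 nodes (each child slot possibly empty) number C_12. So B = C_12 = 208012.
A − B = 9694845 − 208012 = 9486833.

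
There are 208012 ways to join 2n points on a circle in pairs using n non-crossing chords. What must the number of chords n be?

12

Non-crossing pairings of 2n points on a circle are counted by C_n; 208012 = C_12.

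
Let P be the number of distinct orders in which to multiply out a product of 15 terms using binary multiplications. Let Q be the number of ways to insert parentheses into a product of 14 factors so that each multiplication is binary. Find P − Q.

Ways to associate a product of 15 factors correspond to binary trees on 15 leaves, so the count is C_14. So P = C_14 = 2674440.
Parenthesizations of m factors correspond to full binary trees with m leaves, counted by C_{m−1}; m = 14 gives C_13. So Q = C_13 = 742900.
P − Q = 2674440 − 742900 = 1931540.

1931540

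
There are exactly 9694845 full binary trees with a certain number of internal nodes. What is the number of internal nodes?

Full binary trees with n internal nodes are counted by C_n, and C_15 = 9694845.

15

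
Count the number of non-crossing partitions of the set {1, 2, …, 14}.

The non-crossing partitions of [14] form a lattice of size C_14.
C_14 = C(28,14)/15 = 40116600/15 = 2674440.

2674440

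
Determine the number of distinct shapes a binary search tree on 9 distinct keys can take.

Rooted binary trees with 9 nodes (each child slot possibly empty) number C_9.
C_9 = 4862.

4862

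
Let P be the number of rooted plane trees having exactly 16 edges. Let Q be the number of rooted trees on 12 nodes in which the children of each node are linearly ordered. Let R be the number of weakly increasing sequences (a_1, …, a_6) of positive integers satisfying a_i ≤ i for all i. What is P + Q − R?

Rooted ordered trees with n edges are counted by C_n; here n = 16. So P = C_16 = 35357670.
Rooted ordered (plane) trees on m nodes have m−1 edges and are counted by C_{m−1}; m = 12 gives C_11. So Q = C_11 = 58786.
Weakly increasing sequences with a_i ≤ i biject with Dyck paths of semilength 6, so there are C_6. So R = C_6 = 132.
P + Q − R = 35357670 + 58786 − 132 = 35416324.

35416324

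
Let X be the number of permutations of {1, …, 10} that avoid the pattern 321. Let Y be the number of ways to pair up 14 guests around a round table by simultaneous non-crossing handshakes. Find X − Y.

16367

Permutations of [n] avoiding any single length-3 pattern are counted by C_n; here n = 10. So X = C_10 = 16796.
With 14 = 2·7 people, non-crossing handshake pairings are non-crossing perfect matchings on a circle, counted by C_7. So Y = C_7 = 429.
X − Y = 16796 − 429 = 16367.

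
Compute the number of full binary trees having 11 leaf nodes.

16796

A full binary tree with L leaves has L−1 internal nodes and is counted by C_{L−1}; L = 11 gives C_10.
C_10 = C(20,10)/11 = 184756/11 = 16796.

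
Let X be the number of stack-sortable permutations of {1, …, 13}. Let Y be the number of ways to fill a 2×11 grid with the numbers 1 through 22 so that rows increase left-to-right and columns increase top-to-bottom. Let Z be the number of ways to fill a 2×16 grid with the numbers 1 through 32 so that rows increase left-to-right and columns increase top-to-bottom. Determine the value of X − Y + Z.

36041784

Stack-sortable permutations are exactly the 231-avoiding ones, counted by C_n; here n = 13. So X = C_13 = 742900.
Standard Young tableaux of shape 2×n are counted by C_n; here n = 11. So Y = C_11 = 58786.
Standard Young tableaux of shape 2×n are counted by C_n; here n = 16. So Z = C_16 = 35357670.
X − Y + Z = 742900 − 58786 + 35357670 = 36041784.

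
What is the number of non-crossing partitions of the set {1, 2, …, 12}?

208012

The non-crossing partitions of [12] form a lattice of size C_12.
C_12 = C_11 · 2(2·11+1)/(11+2) = 58786 · 46/13 = 208012.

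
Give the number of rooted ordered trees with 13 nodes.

208012

Rooted ordered (plane) trees on m nodes have m−1 edges and are counted by C_{m−1}; m = 13 gives C_12.
C_12 = C(24,12)/13 = 2704156/13 = 208012.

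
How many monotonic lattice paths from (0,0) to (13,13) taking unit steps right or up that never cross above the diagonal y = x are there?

Monotone paths in an n×n grid that stay weakly below the diagonal are counted by C_n; here n = 13.
C_13 = C(26,13)/14 = 10400600/14 = 742900.

742900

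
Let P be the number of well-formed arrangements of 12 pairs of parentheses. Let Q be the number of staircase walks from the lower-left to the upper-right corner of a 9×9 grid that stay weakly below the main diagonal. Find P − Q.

A balanced arrangement of 12 bracket pairs is a Dyck word of semilength 12, so the count is C_12. So P = C_12 = 208012.
Sub-diagonal monotone paths from (0,0) to (9,9) biject with Dyck paths of semilength 9, giving C_9. So Q = C_9 = 4862.
P − Q = 208012 − 4862 = 203150.

203150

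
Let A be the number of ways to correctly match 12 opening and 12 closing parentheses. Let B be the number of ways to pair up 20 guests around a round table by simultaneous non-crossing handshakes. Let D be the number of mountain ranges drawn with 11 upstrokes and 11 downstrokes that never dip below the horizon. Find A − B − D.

132430

With 12 pairs the number of balanced bracket strings is the Catalan number C_12. So A = C_12 = 208012.
With 20 = 2·10 people, non-crossing handshake pairings are non-crossing perfect matchings on a circle, counted by C_10. So B = C_10 = 16796.
A Dyck path with 11 up-steps and 11 down-steps has semilength 11, so there are C_11 of them. So D = C_11 = 58786.
A − B − D = 208012 − 16796 − 58786 = 132430.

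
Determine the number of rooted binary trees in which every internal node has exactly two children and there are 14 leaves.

A full binary tree with L leaves has L−1 internal nodes and is counted by C_{L−1}; L = 14 gives C_13.
C_13 = C(26,13)/14 = 10400600/14 = 742900.

742900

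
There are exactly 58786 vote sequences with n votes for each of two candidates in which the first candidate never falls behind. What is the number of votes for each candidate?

Such ballot sequences with n votes each are counted by C_n; 58786 = C_11.

11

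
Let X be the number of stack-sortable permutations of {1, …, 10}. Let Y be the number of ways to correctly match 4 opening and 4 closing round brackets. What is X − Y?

Stack-sortable permutations are exactly the 231-avoiding ones, counted by C_n; here n = 10. So X = C_10 = 16796.
With 4 pairs the number of balanced bracket strings is the Catalan number C_4. So Y = C_4 = 14.
X − Y = 16796 − 14 = 16782.

16782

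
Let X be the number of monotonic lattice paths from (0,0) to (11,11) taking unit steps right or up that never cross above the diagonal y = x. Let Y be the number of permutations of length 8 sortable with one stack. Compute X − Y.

57356

Sub-diagonal monotone paths from (0,0) to (11,11) biject with Dyck paths of semilength 11, giving C_11. So X = C_11 = 58786.
By Knuth's characterisation, the stack-sortable permutations of length 8 are the 231-avoiders, numbering C_8. So Y = C_8 = 1430.
X − Y = 58786 − 1430 = 57356.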